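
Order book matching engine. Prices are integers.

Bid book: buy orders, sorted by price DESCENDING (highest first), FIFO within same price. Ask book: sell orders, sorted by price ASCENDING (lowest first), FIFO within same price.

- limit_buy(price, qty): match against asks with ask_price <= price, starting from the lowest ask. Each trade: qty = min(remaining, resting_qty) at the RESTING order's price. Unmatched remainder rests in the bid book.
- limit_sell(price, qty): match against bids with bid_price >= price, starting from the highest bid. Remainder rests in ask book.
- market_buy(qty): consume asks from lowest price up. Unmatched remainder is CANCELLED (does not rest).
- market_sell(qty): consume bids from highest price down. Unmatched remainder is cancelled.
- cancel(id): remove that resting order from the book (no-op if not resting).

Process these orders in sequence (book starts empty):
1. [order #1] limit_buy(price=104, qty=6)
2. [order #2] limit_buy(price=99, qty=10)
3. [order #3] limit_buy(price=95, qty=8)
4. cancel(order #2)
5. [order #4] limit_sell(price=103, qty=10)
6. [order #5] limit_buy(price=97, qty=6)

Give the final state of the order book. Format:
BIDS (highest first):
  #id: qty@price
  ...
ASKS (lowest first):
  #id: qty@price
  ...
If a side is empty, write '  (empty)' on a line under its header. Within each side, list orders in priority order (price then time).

Answer: BIDS (highest first):
  #5: 6@97
  #3: 8@95
ASKS (lowest first):
  #4: 4@103

Derivation:
After op 1 [order #1] limit_buy(price=104, qty=6): fills=none; bids=[#1:6@104] asks=[-]
After op 2 [order #2] limit_buy(price=99, qty=10): fills=none; bids=[#1:6@104 #2:10@99] asks=[-]
After op 3 [order #3] limit_buy(price=95, qty=8): fills=none; bids=[#1:6@104 #2:10@99 #3:8@95] asks=[-]
After op 4 cancel(order #2): fills=none; bids=[#1:6@104 #3:8@95] asks=[-]
After op 5 [order #4] limit_sell(price=103, qty=10): fills=#1x#4:6@104; bids=[#3:8@95] asks=[#4:4@103]
After op 6 [order #5] limit_buy(price=97, qty=6): fills=none; bids=[#5:6@97 #3:8@95] asks=[#4:4@103]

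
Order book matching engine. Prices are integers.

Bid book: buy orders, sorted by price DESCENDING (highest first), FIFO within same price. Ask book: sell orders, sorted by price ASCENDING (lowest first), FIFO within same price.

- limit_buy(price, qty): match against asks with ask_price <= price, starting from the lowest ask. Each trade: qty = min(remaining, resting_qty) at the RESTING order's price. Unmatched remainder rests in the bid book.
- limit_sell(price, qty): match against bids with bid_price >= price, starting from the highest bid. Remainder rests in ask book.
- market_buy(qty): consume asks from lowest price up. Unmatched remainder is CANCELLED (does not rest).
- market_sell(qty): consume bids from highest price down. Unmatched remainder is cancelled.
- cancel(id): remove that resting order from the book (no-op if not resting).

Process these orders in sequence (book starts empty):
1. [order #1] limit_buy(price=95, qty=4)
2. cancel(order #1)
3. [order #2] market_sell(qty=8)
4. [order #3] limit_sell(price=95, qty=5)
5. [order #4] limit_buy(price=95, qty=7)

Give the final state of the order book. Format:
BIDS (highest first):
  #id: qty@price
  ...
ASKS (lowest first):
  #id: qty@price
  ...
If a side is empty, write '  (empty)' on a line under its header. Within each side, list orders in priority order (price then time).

Answer: BIDS (highest first):
  #4: 2@95
ASKS (lowest first):
  (empty)

Derivation:
After op 1 [order #1] limit_buy(price=95, qty=4): fills=none; bids=[#1:4@95] asks=[-]
After op 2 cancel(order #1): fills=none; bids=[-] asks=[-]
After op 3 [order #2] market_sell(qty=8): fills=none; bids=[-] asks=[-]
After op 4 [order #3] limit_sell(price=95, qty=5): fills=none; bids=[-] asks=[#3:5@95]
After op 5 [order #4] limit_buy(price=95, qty=7): fills=#4x#3:5@95; bids=[#4:2@95] asks=[-]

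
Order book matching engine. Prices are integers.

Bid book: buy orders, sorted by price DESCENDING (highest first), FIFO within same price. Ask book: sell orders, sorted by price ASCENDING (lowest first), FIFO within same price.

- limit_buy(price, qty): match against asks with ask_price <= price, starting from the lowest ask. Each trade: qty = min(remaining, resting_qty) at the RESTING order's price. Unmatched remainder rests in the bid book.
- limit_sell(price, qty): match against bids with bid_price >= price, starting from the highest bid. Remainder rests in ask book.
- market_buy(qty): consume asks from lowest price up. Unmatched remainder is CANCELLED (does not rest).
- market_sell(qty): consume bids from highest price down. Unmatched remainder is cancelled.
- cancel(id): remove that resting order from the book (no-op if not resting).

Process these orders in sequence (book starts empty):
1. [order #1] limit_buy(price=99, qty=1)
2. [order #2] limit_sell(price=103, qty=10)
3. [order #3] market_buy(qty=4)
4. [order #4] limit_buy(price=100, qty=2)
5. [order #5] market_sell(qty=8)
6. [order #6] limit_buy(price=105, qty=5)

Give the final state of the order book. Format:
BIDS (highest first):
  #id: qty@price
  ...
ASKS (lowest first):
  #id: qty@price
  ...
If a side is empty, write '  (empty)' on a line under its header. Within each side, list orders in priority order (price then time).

After op 1 [order #1] limit_buy(price=99, qty=1): fills=none; bids=[#1:1@99] asks=[-]
After op 2 [order #2] limit_sell(price=103, qty=10): fills=none; bids=[#1:1@99] asks=[#2:10@103]
After op 3 [order #3] market_buy(qty=4): fills=#3x#2:4@103; bids=[#1:1@99] asks=[#2:6@103]
After op 4 [order #4] limit_buy(price=100, qty=2): fills=none; bids=[#4:2@100 #1:1@99] asks=[#2:6@103]
After op 5 [order #5] market_sell(qty=8): fills=#4x#5:2@100 #1x#5:1@99; bids=[-] asks=[#2:6@103]
After op 6 [order #6] limit_buy(price=105, qty=5): fills=#6x#2:5@103; bids=[-] asks=[#2:1@103]

Answer: BIDS (highest first):
  (empty)
ASKS (lowest first):
  #2: 1@103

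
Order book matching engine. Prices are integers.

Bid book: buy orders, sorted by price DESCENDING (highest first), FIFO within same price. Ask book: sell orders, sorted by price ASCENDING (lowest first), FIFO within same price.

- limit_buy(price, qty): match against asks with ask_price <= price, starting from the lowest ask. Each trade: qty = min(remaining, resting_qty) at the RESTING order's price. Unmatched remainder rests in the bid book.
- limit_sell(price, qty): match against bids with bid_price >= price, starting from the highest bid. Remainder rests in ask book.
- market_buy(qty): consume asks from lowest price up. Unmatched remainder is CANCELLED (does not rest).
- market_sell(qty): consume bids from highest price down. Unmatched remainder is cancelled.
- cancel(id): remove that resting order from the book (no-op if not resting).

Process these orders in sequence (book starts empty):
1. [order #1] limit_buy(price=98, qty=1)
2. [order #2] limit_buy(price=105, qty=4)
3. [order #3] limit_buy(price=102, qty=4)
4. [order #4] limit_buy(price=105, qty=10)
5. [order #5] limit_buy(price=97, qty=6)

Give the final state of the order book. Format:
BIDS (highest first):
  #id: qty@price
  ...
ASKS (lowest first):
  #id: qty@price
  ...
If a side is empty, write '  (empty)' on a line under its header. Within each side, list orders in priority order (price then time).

Answer: BIDS (highest first):
  #2: 4@105
  #4: 10@105
  #3: 4@102
  #1: 1@98
  #5: 6@97
ASKS (lowest first):
  (empty)

Derivation:
After op 1 [order #1] limit_buy(price=98, qty=1): fills=none; bids=[#1:1@98] asks=[-]
After op 2 [order #2] limit_buy(price=105, qty=4): fills=none; bids=[#2:4@105 #1:1@98] asks=[-]
After op 3 [order #3] limit_buy(price=102, qty=4): fills=none; bids=[#2:4@105 #3:4@102 #1:1@98] asks=[-]
After op 4 [order #4] limit_buy(price=105, qty=10): fills=none; bids=[#2:4@105 #4:10@105 #3:4@102 #1:1@98] asks=[-]
After op 5 [order #5] limit_buy(price=97, qty=6): fills=none; bids=[#2:4@105 #4:10@105 #3:4@102 #1:1@98 #5:6@97] asks=[-]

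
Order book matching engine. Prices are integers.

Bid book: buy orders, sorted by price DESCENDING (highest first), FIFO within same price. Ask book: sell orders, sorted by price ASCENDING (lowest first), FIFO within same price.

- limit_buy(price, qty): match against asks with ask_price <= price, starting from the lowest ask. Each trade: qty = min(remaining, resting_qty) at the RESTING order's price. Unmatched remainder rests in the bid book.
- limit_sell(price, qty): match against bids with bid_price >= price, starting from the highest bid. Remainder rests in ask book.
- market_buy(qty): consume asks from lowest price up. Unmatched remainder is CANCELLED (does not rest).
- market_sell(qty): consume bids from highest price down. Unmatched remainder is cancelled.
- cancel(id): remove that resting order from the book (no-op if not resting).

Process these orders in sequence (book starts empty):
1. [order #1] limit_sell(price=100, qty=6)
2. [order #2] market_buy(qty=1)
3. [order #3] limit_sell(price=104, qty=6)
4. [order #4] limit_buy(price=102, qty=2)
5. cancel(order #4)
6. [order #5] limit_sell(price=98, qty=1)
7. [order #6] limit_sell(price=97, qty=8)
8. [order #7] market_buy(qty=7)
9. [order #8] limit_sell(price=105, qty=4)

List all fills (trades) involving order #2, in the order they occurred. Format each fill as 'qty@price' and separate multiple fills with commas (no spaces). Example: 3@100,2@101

Answer: 1@100

Derivation:
After op 1 [order #1] limit_sell(price=100, qty=6): fills=none; bids=[-] asks=[#1:6@100]
After op 2 [order #2] market_buy(qty=1): fills=#2x#1:1@100; bids=[-] asks=[#1:5@100]
After op 3 [order #3] limit_sell(price=104, qty=6): fills=none; bids=[-] asks=[#1:5@100 #3:6@104]
After op 4 [order #4] limit_buy(price=102, qty=2): fills=#4x#1:2@100; bids=[-] asks=[#1:3@100 #3:6@104]
After op 5 cancel(order #4): fills=none; bids=[-] asks=[#1:3@100 #3:6@104]
After op 6 [order #5] limit_sell(price=98, qty=1): fills=none; bids=[-] asks=[#5:1@98 #1:3@100 #3:6@104]
After op 7 [order #6] limit_sell(price=97, qty=8): fills=none; bids=[-] asks=[#6:8@97 #5:1@98 #1:3@100 #3:6@104]
After op 8 [order #7] market_buy(qty=7): fills=#7x#6:7@97; bids=[-] asks=[#6:1@97 #5:1@98 #1:3@100 #3:6@104]
After op 9 [order #8] limit_sell(price=105, qty=4): fills=none; bids=[-] asks=[#6:1@97 #5:1@98 #1:3@100 #3:6@104 #8:4@105]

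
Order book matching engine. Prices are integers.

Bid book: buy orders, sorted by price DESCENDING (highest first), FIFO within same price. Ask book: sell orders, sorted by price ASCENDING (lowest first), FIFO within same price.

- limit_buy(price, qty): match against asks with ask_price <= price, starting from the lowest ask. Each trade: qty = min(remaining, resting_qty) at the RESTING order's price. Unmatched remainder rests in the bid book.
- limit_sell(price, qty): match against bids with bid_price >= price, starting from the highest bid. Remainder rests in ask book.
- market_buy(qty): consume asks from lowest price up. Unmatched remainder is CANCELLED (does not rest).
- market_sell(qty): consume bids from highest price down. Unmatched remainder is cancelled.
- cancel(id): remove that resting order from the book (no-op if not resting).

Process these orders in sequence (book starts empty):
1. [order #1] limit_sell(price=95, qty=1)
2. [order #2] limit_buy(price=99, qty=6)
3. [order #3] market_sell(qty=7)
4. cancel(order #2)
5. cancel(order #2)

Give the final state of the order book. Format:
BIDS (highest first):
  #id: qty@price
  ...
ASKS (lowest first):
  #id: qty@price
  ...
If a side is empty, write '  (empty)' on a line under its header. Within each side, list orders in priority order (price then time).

After op 1 [order #1] limit_sell(price=95, qty=1): fills=none; bids=[-] asks=[#1:1@95]
After op 2 [order #2] limit_buy(price=99, qty=6): fills=#2x#1:1@95; bids=[#2:5@99] asks=[-]
After op 3 [order #3] market_sell(qty=7): fills=#2x#3:5@99; bids=[-] asks=[-]
After op 4 cancel(order #2): fills=none; bids=[-] asks=[-]
After op 5 cancel(order #2): fills=none; bids=[-] asks=[-]

Answer: BIDS (highest first):
  (empty)
ASKS (lowest first):
  (empty)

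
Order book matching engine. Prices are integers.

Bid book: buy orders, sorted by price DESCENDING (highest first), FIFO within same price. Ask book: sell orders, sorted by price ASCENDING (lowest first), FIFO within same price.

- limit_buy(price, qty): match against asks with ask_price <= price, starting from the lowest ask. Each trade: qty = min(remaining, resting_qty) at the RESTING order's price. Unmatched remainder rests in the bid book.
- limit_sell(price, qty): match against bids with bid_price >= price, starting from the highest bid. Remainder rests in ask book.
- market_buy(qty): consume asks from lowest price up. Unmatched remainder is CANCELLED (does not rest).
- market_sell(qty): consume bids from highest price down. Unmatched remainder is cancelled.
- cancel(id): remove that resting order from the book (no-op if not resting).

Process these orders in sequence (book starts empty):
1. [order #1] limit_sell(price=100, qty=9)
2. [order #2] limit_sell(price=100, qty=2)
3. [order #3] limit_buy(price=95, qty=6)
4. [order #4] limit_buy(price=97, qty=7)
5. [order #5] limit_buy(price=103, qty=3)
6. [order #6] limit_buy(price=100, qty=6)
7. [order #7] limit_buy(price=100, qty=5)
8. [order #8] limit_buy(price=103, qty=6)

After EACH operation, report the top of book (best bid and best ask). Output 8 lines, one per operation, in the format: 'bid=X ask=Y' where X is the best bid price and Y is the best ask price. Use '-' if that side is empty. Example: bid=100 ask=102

After op 1 [order #1] limit_sell(price=100, qty=9): fills=none; bids=[-] asks=[#1:9@100]
After op 2 [order #2] limit_sell(price=100, qty=2): fills=none; bids=[-] asks=[#1:9@100 #2:2@100]
After op 3 [order #3] limit_buy(price=95, qty=6): fills=none; bids=[#3:6@95] asks=[#1:9@100 #2:2@100]
After op 4 [order #4] limit_buy(price=97, qty=7): fills=none; bids=[#4:7@97 #3:6@95] asks=[#1:9@100 #2:2@100]
After op 5 [order #5] limit_buy(price=103, qty=3): fills=#5x#1:3@100; bids=[#4:7@97 #3:6@95] asks=[#1:6@100 #2:2@100]
After op 6 [order #6] limit_buy(price=100, qty=6): fills=#6x#1:6@100; bids=[#4:7@97 #3:6@95] asks=[#2:2@100]
After op 7 [order #7] limit_buy(price=100, qty=5): fills=#7x#2:2@100; bids=[#7:3@100 #4:7@97 #3:6@95] asks=[-]
After op 8 [order #8] limit_buy(price=103, qty=6): fills=none; bids=[#8:6@103 #7:3@100 #4:7@97 #3:6@95] asks=[-]

Answer: bid=- ask=100
bid=- ask=100
bid=95 ask=100
bid=97 ask=100
bid=97 ask=100
bid=97 ask=100
bid=100 ask=-
bid=103 ask=-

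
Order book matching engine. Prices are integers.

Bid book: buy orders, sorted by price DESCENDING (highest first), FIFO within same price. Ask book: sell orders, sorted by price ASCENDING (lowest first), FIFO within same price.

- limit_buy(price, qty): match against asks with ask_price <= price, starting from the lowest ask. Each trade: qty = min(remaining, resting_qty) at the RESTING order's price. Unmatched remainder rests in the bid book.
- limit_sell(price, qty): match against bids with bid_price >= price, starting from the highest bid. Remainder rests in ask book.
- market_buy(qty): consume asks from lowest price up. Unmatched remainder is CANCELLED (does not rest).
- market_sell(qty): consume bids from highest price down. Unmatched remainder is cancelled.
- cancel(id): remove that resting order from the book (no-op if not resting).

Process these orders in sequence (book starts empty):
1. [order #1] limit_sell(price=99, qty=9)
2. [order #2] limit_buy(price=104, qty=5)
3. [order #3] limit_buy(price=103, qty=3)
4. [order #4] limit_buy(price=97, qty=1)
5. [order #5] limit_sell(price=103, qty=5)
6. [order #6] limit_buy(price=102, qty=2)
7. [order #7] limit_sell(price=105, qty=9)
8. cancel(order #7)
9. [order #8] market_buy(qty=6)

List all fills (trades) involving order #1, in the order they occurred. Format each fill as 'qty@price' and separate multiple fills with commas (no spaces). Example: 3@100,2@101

Answer: 5@99,3@99,1@99

Derivation:
After op 1 [order #1] limit_sell(price=99, qty=9): fills=none; bids=[-] asks=[#1:9@99]
After op 2 [order #2] limit_buy(price=104, qty=5): fills=#2x#1:5@99; bids=[-] asks=[#1:4@99]
After op 3 [order #3] limit_buy(price=103, qty=3): fills=#3x#1:3@99; bids=[-] asks=[#1:1@99]
After op 4 [order #4] limit_buy(price=97, qty=1): fills=none; bids=[#4:1@97] asks=[#1:1@99]
After op 5 [order #5] limit_sell(price=103, qty=5): fills=none; bids=[#4:1@97] asks=[#1:1@99 #5:5@103]
After op 6 [order #6] limit_buy(price=102, qty=2): fills=#6x#1:1@99; bids=[#6:1@102 #4:1@97] asks=[#5:5@103]
After op 7 [order #7] limit_sell(price=105, qty=9): fills=none; bids=[#6:1@102 #4:1@97] asks=[#5:5@103 #7:9@105]
After op 8 cancel(order #7): fills=none; bids=[#6:1@102 #4:1@97] asks=[#5:5@103]
After op 9 [order #8] market_buy(qty=6): fills=#8x#5:5@103; bids=[#6:1@102 #4:1@97] asks=[-]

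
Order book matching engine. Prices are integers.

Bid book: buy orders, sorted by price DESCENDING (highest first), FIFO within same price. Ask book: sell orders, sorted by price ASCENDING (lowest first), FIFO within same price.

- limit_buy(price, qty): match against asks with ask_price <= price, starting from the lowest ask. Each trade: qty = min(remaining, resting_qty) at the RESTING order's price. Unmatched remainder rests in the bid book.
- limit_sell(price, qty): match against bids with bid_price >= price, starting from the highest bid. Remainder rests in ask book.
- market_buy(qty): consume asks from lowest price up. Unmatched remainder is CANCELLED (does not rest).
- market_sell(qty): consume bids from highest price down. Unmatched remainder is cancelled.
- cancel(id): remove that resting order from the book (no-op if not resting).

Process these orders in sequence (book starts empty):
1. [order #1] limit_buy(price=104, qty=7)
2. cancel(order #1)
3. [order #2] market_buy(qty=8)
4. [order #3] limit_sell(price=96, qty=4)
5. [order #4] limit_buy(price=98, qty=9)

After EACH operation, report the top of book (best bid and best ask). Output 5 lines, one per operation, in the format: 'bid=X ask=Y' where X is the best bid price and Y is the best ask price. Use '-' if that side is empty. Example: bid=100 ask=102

After op 1 [order #1] limit_buy(price=104, qty=7): fills=none; bids=[#1:7@104] asks=[-]
After op 2 cancel(order #1): fills=none; bids=[-] asks=[-]
After op 3 [order #2] market_buy(qty=8): fills=none; bids=[-] asks=[-]
After op 4 [order #3] limit_sell(price=96, qty=4): fills=none; bids=[-] asks=[#3:4@96]
After op 5 [order #4] limit_buy(price=98, qty=9): fills=#4x#3:4@96; bids=[#4:5@98] asks=[-]

Answer: bid=104 ask=-
bid=- ask=-
bid=- ask=-
bid=- ask=96
bid=98 ask=-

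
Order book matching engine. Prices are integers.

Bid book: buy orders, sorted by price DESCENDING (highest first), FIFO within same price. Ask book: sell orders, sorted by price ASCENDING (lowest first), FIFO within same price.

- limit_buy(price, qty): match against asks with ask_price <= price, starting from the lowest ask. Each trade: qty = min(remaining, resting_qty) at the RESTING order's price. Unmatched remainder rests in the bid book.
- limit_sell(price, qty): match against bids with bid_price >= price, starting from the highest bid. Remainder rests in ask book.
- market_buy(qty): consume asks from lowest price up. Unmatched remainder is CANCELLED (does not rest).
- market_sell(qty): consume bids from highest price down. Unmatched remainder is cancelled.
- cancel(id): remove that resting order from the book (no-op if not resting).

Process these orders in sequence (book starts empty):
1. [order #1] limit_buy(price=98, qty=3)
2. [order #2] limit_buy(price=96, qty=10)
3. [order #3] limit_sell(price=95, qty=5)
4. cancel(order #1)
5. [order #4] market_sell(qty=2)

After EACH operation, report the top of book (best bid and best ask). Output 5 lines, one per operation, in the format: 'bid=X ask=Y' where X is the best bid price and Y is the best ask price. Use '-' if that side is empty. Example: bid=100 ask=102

Answer: bid=98 ask=-
bid=98 ask=-
bid=96 ask=-
bid=96 ask=-
bid=96 ask=-

Derivation:
After op 1 [order #1] limit_buy(price=98, qty=3): fills=none; bids=[#1:3@98] asks=[-]
After op 2 [order #2] limit_buy(price=96, qty=10): fills=none; bids=[#1:3@98 #2:10@96] asks=[-]
After op 3 [order #3] limit_sell(price=95, qty=5): fills=#1x#3:3@98 #2x#3:2@96; bids=[#2:8@96] asks=[-]
After op 4 cancel(order #1): fills=none; bids=[#2:8@96] asks=[-]
After op 5 [order #4] market_sell(qty=2): fills=#2x#4:2@96; bids=[#2:6@96] asks=[-]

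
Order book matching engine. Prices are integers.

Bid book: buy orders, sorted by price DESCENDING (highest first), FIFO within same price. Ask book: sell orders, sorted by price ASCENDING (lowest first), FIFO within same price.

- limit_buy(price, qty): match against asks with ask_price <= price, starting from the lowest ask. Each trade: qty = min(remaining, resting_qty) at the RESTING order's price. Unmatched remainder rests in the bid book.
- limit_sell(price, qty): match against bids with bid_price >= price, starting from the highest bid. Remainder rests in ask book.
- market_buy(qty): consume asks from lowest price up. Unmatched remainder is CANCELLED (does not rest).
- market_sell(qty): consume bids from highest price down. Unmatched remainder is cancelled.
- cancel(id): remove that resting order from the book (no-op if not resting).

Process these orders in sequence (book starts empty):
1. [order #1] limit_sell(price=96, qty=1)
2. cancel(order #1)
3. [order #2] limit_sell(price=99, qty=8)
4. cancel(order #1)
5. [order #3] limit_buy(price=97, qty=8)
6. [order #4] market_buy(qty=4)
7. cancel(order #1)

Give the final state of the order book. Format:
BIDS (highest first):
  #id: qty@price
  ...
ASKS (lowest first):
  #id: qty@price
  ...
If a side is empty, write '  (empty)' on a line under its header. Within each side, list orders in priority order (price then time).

After op 1 [order #1] limit_sell(price=96, qty=1): fills=none; bids=[-] asks=[#1:1@96]
After op 2 cancel(order #1): fills=none; bids=[-] asks=[-]
After op 3 [order #2] limit_sell(price=99, qty=8): fills=none; bids=[-] asks=[#2:8@99]
After op 4 cancel(order #1): fills=none; bids=[-] asks=[#2:8@99]
After op 5 [order #3] limit_buy(price=97, qty=8): fills=none; bids=[#3:8@97] asks=[#2:8@99]
After op 6 [order #4] market_buy(qty=4): fills=#4x#2:4@99; bids=[#3:8@97] asks=[#2:4@99]
After op 7 cancel(order #1): fills=none; bids=[#3:8@97] asks=[#2:4@99]

Answer: BIDS (highest first):
  #3: 8@97
ASKS (lowest first):
  #2: 4@99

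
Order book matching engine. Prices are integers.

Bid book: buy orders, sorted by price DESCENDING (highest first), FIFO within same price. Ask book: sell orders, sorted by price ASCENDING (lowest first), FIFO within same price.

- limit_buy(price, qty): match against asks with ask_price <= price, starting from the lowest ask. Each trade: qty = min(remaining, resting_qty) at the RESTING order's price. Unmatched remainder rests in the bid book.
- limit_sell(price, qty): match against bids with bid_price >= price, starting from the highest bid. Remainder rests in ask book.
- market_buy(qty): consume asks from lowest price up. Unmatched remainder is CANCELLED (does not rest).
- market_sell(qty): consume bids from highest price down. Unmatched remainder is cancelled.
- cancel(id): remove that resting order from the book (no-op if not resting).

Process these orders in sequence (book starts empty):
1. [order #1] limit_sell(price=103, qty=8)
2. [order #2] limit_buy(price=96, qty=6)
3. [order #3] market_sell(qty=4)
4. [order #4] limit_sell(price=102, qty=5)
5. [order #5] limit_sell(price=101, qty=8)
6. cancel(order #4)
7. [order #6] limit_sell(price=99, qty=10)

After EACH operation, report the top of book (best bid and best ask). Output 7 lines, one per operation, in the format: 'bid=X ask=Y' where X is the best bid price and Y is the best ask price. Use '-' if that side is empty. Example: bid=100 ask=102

Answer: bid=- ask=103
bid=96 ask=103
bid=96 ask=103
bid=96 ask=102
bid=96 ask=101
bid=96 ask=101
bid=96 ask=99

Derivation:
After op 1 [order #1] limit_sell(price=103, qty=8): fills=none; bids=[-] asks=[#1:8@103]
After op 2 [order #2] limit_buy(price=96, qty=6): fills=none; bids=[#2:6@96] asks=[#1:8@103]
After op 3 [order #3] market_sell(qty=4): fills=#2x#3:4@96; bids=[#2:2@96] asks=[#1:8@103]
After op 4 [order #4] limit_sell(price=102, qty=5): fills=none; bids=[#2:2@96] asks=[#4:5@102 #1:8@103]
After op 5 [order #5] limit_sell(price=101, qty=8): fills=none; bids=[#2:2@96] asks=[#5:8@101 #4:5@102 #1:8@103]
After op 6 cancel(order #4): fills=none; bids=[#2:2@96] asks=[#5:8@101 #1:8@103]
After op 7 [order #6] limit_sell(price=99, qty=10): fills=none; bids=[#2:2@96] asks=[#6:10@99 #5:8@101 #1:8@103]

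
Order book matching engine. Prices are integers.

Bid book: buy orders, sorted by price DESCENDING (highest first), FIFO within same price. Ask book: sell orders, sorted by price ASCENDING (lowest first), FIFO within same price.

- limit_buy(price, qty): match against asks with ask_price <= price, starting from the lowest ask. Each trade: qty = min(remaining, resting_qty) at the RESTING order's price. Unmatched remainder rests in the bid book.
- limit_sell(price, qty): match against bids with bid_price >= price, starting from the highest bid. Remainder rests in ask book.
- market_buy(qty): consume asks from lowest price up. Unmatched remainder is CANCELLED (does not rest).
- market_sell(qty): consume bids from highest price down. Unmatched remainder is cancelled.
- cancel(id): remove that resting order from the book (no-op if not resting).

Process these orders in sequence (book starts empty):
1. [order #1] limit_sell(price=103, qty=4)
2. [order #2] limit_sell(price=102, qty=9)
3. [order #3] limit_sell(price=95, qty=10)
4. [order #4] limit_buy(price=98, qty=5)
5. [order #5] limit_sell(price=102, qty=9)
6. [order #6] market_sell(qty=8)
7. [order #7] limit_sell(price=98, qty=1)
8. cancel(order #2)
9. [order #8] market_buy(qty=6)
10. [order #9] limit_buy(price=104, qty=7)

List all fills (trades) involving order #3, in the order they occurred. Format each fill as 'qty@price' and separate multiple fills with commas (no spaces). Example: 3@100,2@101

After op 1 [order #1] limit_sell(price=103, qty=4): fills=none; bids=[-] asks=[#1:4@103]
After op 2 [order #2] limit_sell(price=102, qty=9): fills=none; bids=[-] asks=[#2:9@102 #1:4@103]
After op 3 [order #3] limit_sell(price=95, qty=10): fills=none; bids=[-] asks=[#3:10@95 #2:9@102 #1:4@103]
After op 4 [order #4] limit_buy(price=98, qty=5): fills=#4x#3:5@95; bids=[-] asks=[#3:5@95 #2:9@102 #1:4@103]
After op 5 [order #5] limit_sell(price=102, qty=9): fills=none; bids=[-] asks=[#3:5@95 #2:9@102 #5:9@102 #1:4@103]
After op 6 [order #6] market_sell(qty=8): fills=none; bids=[-] asks=[#3:5@95 #2:9@102 #5:9@102 #1:4@103]
After op 7 [order #7] limit_sell(price=98, qty=1): fills=none; bids=[-] asks=[#3:5@95 #7:1@98 #2:9@102 #5:9@102 #1:4@103]
After op 8 cancel(order #2): fills=none; bids=[-] asks=[#3:5@95 #7:1@98 #5:9@102 #1:4@103]
After op 9 [order #8] market_buy(qty=6): fills=#8x#3:5@95 #8x#7:1@98; bids=[-] asks=[#5:9@102 #1:4@103]
After op 10 [order #9] limit_buy(price=104, qty=7): fills=#9x#5:7@102; bids=[-] asks=[#5:2@102 #1:4@103]

Answer: 5@95,5@95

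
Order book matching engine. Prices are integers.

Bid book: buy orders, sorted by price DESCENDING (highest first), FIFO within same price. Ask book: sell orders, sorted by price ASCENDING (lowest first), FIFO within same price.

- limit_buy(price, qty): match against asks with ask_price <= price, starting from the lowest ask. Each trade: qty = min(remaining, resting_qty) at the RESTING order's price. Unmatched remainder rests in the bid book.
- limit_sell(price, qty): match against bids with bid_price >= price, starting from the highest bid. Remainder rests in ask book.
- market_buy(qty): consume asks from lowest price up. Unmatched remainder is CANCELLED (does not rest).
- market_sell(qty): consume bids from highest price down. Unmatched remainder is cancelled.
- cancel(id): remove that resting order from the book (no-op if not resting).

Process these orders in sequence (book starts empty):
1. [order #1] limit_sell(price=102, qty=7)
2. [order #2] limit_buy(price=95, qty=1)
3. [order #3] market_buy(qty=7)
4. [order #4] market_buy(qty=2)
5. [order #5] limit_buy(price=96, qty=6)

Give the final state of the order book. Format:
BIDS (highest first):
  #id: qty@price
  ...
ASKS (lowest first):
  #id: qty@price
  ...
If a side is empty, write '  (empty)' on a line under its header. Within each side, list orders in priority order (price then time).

Answer: BIDS (highest first):
  #5: 6@96
  #2: 1@95
ASKS (lowest first):
  (empty)

Derivation:
After op 1 [order #1] limit_sell(price=102, qty=7): fills=none; bids=[-] asks=[#1:7@102]
After op 2 [order #2] limit_buy(price=95, qty=1): fills=none; bids=[#2:1@95] asks=[#1:7@102]
After op 3 [order #3] market_buy(qty=7): fills=#3x#1:7@102; bids=[#2:1@95] asks=[-]
After op 4 [order #4] market_buy(qty=2): fills=none; bids=[#2:1@95] asks=[-]
After op 5 [order #5] limit_buy(price=96, qty=6): fills=none; bids=[#5:6@96 #2:1@95] asks=[-]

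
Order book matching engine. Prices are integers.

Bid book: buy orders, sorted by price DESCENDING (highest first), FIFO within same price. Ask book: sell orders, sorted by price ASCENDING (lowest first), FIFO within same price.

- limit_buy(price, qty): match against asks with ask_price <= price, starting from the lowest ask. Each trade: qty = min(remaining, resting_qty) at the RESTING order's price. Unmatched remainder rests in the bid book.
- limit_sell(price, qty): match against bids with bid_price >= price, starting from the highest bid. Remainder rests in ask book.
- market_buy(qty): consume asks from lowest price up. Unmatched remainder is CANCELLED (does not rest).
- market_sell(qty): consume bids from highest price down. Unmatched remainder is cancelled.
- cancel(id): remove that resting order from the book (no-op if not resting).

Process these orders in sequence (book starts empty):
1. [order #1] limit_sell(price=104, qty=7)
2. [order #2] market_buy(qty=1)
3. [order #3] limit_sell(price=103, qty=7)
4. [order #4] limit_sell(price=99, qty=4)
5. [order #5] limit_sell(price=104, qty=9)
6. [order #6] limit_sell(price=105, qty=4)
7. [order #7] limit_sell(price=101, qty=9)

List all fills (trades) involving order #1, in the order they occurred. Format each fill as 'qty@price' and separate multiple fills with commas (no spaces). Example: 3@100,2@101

After op 1 [order #1] limit_sell(price=104, qty=7): fills=none; bids=[-] asks=[#1:7@104]
After op 2 [order #2] market_buy(qty=1): fills=#2x#1:1@104; bids=[-] asks=[#1:6@104]
After op 3 [order #3] limit_sell(price=103, qty=7): fills=none; bids=[-] asks=[#3:7@103 #1:6@104]
After op 4 [order #4] limit_sell(price=99, qty=4): fills=none; bids=[-] asks=[#4:4@99 #3:7@103 #1:6@104]
After op 5 [order #5] limit_sell(price=104, qty=9): fills=none; bids=[-] asks=[#4:4@99 #3:7@103 #1:6@104 #5:9@104]
After op 6 [order #6] limit_sell(price=105, qty=4): fills=none; bids=[-] asks=[#4:4@99 #3:7@103 #1:6@104 #5:9@104 #6:4@105]
After op 7 [order #7] limit_sell(price=101, qty=9): fills=none; bids=[-] asks=[#4:4@99 #7:9@101 #3:7@103 #1:6@104 #5:9@104 #6:4@105]

Answer: 1@104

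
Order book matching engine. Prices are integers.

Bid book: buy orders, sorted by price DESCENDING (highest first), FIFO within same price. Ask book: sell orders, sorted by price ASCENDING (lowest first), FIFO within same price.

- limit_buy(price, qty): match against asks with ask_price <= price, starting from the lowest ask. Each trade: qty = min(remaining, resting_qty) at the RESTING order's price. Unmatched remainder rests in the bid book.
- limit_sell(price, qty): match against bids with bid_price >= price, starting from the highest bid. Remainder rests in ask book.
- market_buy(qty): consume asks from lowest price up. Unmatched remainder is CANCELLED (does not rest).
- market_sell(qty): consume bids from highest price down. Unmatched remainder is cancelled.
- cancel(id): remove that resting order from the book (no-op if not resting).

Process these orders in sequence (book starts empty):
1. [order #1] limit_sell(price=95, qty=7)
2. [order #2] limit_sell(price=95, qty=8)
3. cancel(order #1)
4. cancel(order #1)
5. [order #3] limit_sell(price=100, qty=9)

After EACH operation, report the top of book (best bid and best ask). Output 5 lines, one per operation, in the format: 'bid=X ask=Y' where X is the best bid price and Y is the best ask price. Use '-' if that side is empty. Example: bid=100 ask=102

After op 1 [order #1] limit_sell(price=95, qty=7): fills=none; bids=[-] asks=[#1:7@95]
After op 2 [order #2] limit_sell(price=95, qty=8): fills=none; bids=[-] asks=[#1:7@95 #2:8@95]
After op 3 cancel(order #1): fills=none; bids=[-] asks=[#2:8@95]
After op 4 cancel(order #1): fills=none; bids=[-] asks=[#2:8@95]
After op 5 [order #3] limit_sell(price=100, qty=9): fills=none; bids=[-] asks=[#2:8@95 #3:9@100]

Answer: bid=- ask=95
bid=- ask=95
bid=- ask=95
bid=- ask=95
bid=- ask=95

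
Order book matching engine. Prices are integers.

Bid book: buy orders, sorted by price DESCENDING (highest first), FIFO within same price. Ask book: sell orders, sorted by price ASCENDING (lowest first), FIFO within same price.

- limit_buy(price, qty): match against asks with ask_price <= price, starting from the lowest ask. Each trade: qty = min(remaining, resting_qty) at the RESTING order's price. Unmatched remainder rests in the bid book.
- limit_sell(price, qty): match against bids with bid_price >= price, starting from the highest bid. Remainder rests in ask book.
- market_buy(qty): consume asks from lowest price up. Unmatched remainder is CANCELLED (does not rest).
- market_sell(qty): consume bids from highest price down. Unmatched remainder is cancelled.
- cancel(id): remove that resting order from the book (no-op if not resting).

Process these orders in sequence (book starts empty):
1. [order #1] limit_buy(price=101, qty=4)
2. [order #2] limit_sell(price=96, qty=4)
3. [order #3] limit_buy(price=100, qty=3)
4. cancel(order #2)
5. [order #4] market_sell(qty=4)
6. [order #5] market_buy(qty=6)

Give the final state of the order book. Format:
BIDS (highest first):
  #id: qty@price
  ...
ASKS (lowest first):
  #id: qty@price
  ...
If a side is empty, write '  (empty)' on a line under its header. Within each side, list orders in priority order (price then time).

Answer: BIDS (highest first):
  (empty)
ASKS (lowest first):
  (empty)

Derivation:
After op 1 [order #1] limit_buy(price=101, qty=4): fills=none; bids=[#1:4@101] asks=[-]
After op 2 [order #2] limit_sell(price=96, qty=4): fills=#1x#2:4@101; bids=[-] asks=[-]
After op 3 [order #3] limit_buy(price=100, qty=3): fills=none; bids=[#3:3@100] asks=[-]
After op 4 cancel(order #2): fills=none; bids=[#3:3@100] asks=[-]
After op 5 [order #4] market_sell(qty=4): fills=#3x#4:3@100; bids=[-] asks=[-]
After op 6 [order #5] market_buy(qty=6): fills=none; bids=[-] asks=[-]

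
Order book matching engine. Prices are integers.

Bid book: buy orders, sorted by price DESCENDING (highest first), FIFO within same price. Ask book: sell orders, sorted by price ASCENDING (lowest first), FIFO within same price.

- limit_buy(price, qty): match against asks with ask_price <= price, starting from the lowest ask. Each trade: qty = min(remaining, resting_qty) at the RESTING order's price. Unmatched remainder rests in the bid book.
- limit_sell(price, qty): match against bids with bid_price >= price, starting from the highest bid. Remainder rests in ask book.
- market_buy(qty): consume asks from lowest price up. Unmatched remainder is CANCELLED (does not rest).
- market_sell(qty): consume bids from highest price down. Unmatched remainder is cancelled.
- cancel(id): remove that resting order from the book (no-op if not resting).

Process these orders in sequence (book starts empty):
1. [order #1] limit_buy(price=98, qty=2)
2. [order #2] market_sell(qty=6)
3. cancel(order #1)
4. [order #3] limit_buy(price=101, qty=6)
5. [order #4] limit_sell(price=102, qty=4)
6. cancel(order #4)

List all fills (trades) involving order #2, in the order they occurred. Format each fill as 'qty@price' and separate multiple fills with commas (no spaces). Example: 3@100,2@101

Answer: 2@98

Derivation:
After op 1 [order #1] limit_buy(price=98, qty=2): fills=none; bids=[#1:2@98] asks=[-]
After op 2 [order #2] market_sell(qty=6): fills=#1x#2:2@98; bids=[-] asks=[-]
After op 3 cancel(order #1): fills=none; bids=[-] asks=[-]
After op 4 [order #3] limit_buy(price=101, qty=6): fills=none; bids=[#3:6@101] asks=[-]
After op 5 [order #4] limit_sell(price=102, qty=4): fills=none; bids=[#3:6@101] asks=[#4:4@102]
After op 6 cancel(order #4): fills=none; bids=[#3:6@101] asks=[-]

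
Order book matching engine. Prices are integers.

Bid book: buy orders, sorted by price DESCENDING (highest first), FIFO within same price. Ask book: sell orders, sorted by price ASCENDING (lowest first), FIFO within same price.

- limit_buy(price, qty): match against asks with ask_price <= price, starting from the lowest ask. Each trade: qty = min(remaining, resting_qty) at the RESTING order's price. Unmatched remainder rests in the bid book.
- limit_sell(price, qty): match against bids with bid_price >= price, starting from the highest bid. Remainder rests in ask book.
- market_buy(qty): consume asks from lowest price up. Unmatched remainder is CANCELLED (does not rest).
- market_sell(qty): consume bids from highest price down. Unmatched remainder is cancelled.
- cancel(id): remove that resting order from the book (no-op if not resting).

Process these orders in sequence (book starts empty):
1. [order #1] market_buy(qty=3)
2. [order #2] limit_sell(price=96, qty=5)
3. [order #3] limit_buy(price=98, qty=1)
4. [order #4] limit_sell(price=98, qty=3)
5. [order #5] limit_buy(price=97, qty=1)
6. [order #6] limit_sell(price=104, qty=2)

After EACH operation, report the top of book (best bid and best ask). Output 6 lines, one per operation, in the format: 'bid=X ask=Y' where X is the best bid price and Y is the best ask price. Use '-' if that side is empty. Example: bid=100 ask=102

Answer: bid=- ask=-
bid=- ask=96
bid=- ask=96
bid=- ask=96
bid=- ask=96
bid=- ask=96

Derivation:
After op 1 [order #1] market_buy(qty=3): fills=none; bids=[-] asks=[-]
After op 2 [order #2] limit_sell(price=96, qty=5): fills=none; bids=[-] asks=[#2:5@96]
After op 3 [order #3] limit_buy(price=98, qty=1): fills=#3x#2:1@96; bids=[-] asks=[#2:4@96]
After op 4 [order #4] limit_sell(price=98, qty=3): fills=none; bids=[-] asks=[#2:4@96 #4:3@98]
After op 5 [order #5] limit_buy(price=97, qty=1): fills=#5x#2:1@96; bids=[-] asks=[#2:3@96 #4:3@98]
After op 6 [order #6] limit_sell(price=104, qty=2): fills=none; bids=[-] asks=[#2:3@96 #4:3@98 #6:2@104]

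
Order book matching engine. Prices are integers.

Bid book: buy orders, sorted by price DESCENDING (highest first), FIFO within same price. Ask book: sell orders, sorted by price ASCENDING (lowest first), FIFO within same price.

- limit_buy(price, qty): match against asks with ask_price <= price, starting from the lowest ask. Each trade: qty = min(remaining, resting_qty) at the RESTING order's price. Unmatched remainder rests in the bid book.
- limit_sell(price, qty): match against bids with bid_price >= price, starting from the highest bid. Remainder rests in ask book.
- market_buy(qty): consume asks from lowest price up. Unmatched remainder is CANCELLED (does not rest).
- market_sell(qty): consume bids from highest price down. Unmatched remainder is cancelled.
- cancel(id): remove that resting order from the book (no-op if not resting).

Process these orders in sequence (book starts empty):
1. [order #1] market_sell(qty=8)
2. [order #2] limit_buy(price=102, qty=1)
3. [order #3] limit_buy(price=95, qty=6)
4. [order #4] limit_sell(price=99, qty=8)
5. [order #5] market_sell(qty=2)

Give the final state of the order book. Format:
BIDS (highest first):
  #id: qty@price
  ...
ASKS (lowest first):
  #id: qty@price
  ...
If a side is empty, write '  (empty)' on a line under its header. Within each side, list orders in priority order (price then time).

Answer: BIDS (highest first):
  #3: 4@95
ASKS (lowest first):
  #4: 7@99

Derivation:
After op 1 [order #1] market_sell(qty=8): fills=none; bids=[-] asks=[-]
After op 2 [order #2] limit_buy(price=102, qty=1): fills=none; bids=[#2:1@102] asks=[-]
After op 3 [order #3] limit_buy(price=95, qty=6): fills=none; bids=[#2:1@102 #3:6@95] asks=[-]
After op 4 [order #4] limit_sell(price=99, qty=8): fills=#2x#4:1@102; bids=[#3:6@95] asks=[#4:7@99]
After op 5 [order #5] market_sell(qty=2): fills=#3x#5:2@95; bids=[#3:4@95] asks=[#4:7@99]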